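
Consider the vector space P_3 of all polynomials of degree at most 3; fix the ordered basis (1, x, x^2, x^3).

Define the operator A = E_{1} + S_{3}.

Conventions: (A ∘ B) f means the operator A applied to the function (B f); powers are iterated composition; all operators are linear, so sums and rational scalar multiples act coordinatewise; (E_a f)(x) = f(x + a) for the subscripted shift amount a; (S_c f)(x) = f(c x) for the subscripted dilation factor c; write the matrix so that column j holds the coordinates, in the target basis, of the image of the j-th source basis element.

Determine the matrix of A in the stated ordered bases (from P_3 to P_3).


the matrix is [[2, 1, 1, 1]; [0, 4, 2, 3]; [0, 0, 10, 3]; [0, 0, 0, 28]] (rows listed top to bottom)

image of 1: 2
image of x: 4x + 1
image of x^2: 10x^2 + 2x + 1
image of x^3: 28x^3 + 3x^2 + 3x + 1
each image's coordinates form column j of the matrix


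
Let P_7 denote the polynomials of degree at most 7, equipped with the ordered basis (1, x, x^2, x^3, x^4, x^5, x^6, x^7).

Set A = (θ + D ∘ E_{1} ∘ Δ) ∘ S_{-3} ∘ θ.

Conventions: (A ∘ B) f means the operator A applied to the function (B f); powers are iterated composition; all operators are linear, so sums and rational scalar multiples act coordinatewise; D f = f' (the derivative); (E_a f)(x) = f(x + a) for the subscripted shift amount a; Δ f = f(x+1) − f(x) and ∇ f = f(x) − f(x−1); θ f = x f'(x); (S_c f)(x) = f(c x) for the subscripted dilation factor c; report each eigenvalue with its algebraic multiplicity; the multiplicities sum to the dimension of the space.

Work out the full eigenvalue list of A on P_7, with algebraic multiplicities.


image of 1: 0
image of x: -3x
image of x^2: 36x^2 + 36
image of x^3: -243x^3 - 486x - 729
image of x^4: 1296x^4 + 3888x^2 + 11664x + 9072
image of x^5: -6075x^5 - 24300x^3 - 109350x^2 - 170100x - 91125
image of x^6: 26244x^6 + 131220x^4 + 787320x^3 + 1837080x^2 + 1968300x + 813564
image of x^7: -107163x^7 - 642978x^5 - 4822335x^4 - 15002820x^3 - 24111675x^2 - 19932318x - 6751269
the matrix is upper triangular; its diagonal is (0, -3, 36, -243, 1296, -6075, 26244, -107163)
for a triangular matrix the eigenvalues are the diagonal entries, with algebraic multiplicity their repetition count

λ = -107163 (multiplicity 1), λ = -6075 (multiplicity 1), λ = -243 (multiplicity 1), λ = -3 (multiplicity 1), λ = 0 (multiplicity 1), λ = 36 (multiplicity 1), λ = 1296 (multiplicity 1), λ = 26244 (multiplicity 1)


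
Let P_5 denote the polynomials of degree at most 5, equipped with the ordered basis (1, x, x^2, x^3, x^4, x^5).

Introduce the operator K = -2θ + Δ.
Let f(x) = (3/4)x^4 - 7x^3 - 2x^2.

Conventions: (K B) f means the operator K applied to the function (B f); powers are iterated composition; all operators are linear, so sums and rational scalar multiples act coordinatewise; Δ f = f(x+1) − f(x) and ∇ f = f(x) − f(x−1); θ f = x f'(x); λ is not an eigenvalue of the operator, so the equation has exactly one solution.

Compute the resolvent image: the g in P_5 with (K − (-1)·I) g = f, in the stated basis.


the result is g(x) = -(3/28)x^4 + (46/35)x^3 + (53/30)x^2 + (148/21)x - 1403/140

write g with unknown coordinates in the stated basis and equate coefficients in (K − (-1)·I) g = f
solving from the highest basis element down gives g = -(3/28)x^4 + (46/35)x^3 + (53/30)x^2 + (148/21)x - 1403/140
check: K g = (6/7)x^4 - (291/35)x^3 - (113/30)x^2 - (148/21)x + 1403/140
so K g − (-1)·g = (3/4)x^4 - 7x^3 - 2x^2 = f ✓


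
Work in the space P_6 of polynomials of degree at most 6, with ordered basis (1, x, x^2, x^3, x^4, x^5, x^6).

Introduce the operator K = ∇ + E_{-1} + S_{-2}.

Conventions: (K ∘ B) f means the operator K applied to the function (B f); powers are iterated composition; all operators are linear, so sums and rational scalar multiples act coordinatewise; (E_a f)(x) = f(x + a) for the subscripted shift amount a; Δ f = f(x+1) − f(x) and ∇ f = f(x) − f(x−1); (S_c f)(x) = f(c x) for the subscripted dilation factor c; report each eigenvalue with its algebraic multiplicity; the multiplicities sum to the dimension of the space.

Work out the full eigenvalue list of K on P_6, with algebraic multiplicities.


λ = -31 (multiplicity 1), λ = -7 (multiplicity 1), λ = -1 (multiplicity 1), λ = 2 (multiplicity 1), λ = 5 (multiplicity 1), λ = 17 (multiplicity 1), λ = 65 (multiplicity 1)

image of 1: 2
image of x: -x
image of x^2: 5x^2
image of x^3: -7x^3
image of x^4: 17x^4
image of x^5: -31x^5
image of x^6: 65x^6
the matrix is upper triangular; its diagonal is (2, -1, 5, -7, 17, -31, 65)
for a triangular matrix the eigenvalues are the diagonal entries, with algebraic multiplicity their repetition count


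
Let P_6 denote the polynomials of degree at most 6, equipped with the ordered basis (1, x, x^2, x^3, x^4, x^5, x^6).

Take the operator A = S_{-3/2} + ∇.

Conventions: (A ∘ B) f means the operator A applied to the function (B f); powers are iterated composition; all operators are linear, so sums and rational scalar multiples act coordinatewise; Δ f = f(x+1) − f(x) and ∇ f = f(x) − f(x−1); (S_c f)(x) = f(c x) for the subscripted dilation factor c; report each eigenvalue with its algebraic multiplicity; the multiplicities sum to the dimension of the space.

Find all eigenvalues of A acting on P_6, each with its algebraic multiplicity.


λ = -243/32 (multiplicity 1), λ = -27/8 (multiplicity 1), λ = -3/2 (multiplicity 1), λ = 1 (multiplicity 1), λ = 9/4 (multiplicity 1), λ = 81/16 (multiplicity 1), λ = 729/64 (multiplicity 1)

image of 1: 1
image of x: -(3/2)x + 1
image of x^2: (9/4)x^2 + 2x - 1
image of x^3: -(27/8)x^3 + 3x^2 - 3x + 1
image of x^4: (81/16)x^4 + 4x^3 - 6x^2 + 4x - 1
image of x^5: -(243/32)x^5 + 5x^4 - 10x^3 + 10x^2 - 5x + 1
image of x^6: (729/64)x^6 + 6x^5 - 15x^4 + 20x^3 - 15x^2 + 6x - 1
the matrix is upper triangular; its diagonal is (1, -3/2, 9/4, -27/8, 81/16, -243/32, 729/64)
for a triangular matrix the eigenvalues are the diagonal entries, with algebraic multiplicity their repetition count


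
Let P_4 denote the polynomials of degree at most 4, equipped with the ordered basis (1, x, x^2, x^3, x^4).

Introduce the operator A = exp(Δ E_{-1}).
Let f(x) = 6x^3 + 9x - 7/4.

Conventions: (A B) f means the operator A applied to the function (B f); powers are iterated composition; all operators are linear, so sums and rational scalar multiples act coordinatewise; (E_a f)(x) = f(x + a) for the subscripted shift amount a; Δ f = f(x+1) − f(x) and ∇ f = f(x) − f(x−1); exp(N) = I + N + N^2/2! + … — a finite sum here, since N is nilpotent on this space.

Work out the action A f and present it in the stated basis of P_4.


order-1 term: 18x^2 - 18x + 15
order-2 term: 18x - 18
order-3 term: 6
the series for exp(Δ E_{-1}) f terminates at order 3
exp(Δ E_{-1}) f = 6x^3 + 18x^2 + 9x + 5/4

the image equals g(x) = 6x^3 + 18x^2 + 9x + 5/4


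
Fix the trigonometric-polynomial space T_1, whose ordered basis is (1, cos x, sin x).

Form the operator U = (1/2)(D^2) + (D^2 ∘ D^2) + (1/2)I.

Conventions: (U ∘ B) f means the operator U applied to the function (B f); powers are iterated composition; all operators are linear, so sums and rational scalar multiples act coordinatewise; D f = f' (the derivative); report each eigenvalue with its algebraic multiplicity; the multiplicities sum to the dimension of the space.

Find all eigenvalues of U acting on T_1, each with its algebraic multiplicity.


λ = 1/2 (multiplicity 1), λ = 1 (multiplicity 2)

image of 1: 1/2
image of cos x: cos x
image of sin x: sin x
the matrix is diagonal; its diagonal is (1/2, 1, 1)
for a triangular matrix the eigenvalues are the diagonal entries, with algebraic multiplicity their repetition count


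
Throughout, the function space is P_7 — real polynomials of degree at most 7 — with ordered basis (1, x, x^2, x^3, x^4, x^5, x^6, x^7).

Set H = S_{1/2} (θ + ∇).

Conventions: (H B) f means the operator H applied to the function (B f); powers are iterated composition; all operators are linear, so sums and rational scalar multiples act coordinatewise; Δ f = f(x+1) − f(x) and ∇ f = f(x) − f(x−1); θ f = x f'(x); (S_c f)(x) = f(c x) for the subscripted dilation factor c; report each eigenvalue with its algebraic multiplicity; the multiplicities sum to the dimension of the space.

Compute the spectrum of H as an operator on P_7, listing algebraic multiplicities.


λ = 0 (multiplicity 1), λ = 7/128 (multiplicity 1), λ = 3/32 (multiplicity 1), λ = 5/32 (multiplicity 1), λ = 1/4 (multiplicity 1), λ = 3/8 (multiplicity 1), λ = 1/2 (multiplicity 2)

image of 1: 0
image of x: (1/2)x + 1
image of x^2: (1/2)x^2 + x - 1
image of x^3: (3/8)x^3 + (3/4)x^2 - (3/2)x + 1
image of x^4: (1/4)x^4 + (1/2)x^3 - (3/2)x^2 + 2x - 1
image of x^5: (5/32)x^5 + (5/16)x^4 - (5/4)x^3 + (5/2)x^2 - (5/2)x + 1
image of x^6: (3/32)x^6 + (3/16)x^5 - (15/16)x^4 + (5/2)x^3 - (15/4)x^2 + 3x - 1
image of x^7: (7/128)x^7 + (7/64)x^6 - (21/32)x^5 + (35/16)x^4 - (35/8)x^3 + (21/4)x^2 - (7/2)x + 1
the matrix is upper triangular; its diagonal is (0, 1/2, 1/2, 3/8, 1/4, 5/32, 3/32, 7/128)
for a triangular matrix the eigenvalues are the diagonal entries, with algebraic multiplicity their repetition count


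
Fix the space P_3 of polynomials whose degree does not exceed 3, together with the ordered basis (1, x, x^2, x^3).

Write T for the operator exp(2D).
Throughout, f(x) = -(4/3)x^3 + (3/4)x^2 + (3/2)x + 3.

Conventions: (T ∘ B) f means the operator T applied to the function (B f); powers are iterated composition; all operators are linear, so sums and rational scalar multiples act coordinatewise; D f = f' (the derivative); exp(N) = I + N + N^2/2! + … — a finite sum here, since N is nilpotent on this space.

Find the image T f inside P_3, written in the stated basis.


order-1 term: -8x^2 + 3x + 3
order-2 term: -16x + 3
order-3 term: -32/3
the series for exp(2D) f terminates at order 3
exp(2D) f = -(4/3)x^3 - (29/4)x^2 - (23/2)x - 5/3

the image equals g(x) = -(4/3)x^3 - (29/4)x^2 - (23/2)x - 5/3


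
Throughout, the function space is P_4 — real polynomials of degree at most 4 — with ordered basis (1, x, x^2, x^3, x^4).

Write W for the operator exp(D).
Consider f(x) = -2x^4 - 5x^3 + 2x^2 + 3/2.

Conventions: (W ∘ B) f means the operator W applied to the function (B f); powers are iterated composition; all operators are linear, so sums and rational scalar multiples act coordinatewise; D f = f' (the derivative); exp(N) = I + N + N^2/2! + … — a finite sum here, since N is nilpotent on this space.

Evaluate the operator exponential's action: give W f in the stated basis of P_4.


order-1 term: -8x^3 - 15x^2 + 4x
order-2 term: -12x^2 - 15x + 2
order-3 term: -8x - 5
order-4 term: -2
the series for exp(D) f terminates at order 4
exp(D) f = -2x^4 - 13x^3 - 25x^2 - 19x - 7/2

the result is g(x) = -2x^4 - 13x^3 - 25x^2 - 19x - 7/2


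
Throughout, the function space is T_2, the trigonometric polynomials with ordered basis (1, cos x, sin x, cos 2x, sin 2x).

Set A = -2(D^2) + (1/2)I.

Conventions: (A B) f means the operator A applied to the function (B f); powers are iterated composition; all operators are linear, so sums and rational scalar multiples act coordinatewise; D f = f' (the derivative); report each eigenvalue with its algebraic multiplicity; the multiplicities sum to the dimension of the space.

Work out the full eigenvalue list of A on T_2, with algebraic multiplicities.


λ = 1/2 (multiplicity 1), λ = 5/2 (multiplicity 2), λ = 17/2 (multiplicity 2)

image of 1: 1/2
image of cos x: (5/2)cos x
image of sin x: (5/2)sin x
image of cos 2x: (17/2)cos 2x
image of sin 2x: (17/2)sin 2x
the matrix is diagonal; its diagonal is (1/2, 5/2, 5/2, 17/2, 17/2)
for a triangular matrix the eigenvalues are the diagonal entries, with algebraic multiplicity their repetition count


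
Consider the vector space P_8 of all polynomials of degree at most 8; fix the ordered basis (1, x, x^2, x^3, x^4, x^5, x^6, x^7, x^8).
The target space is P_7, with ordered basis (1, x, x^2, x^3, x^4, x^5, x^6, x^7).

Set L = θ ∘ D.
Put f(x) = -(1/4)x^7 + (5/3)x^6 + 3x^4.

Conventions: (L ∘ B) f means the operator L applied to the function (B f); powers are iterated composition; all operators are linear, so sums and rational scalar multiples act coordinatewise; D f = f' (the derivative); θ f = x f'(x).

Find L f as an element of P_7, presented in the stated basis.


D f = -(7/4)x^6 + 10x^5 + 12x^3
θ D f = -(21/2)x^6 + 50x^5 + 36x^3

the image equals g(x) = -(21/2)x^6 + 50x^5 + 36x^3


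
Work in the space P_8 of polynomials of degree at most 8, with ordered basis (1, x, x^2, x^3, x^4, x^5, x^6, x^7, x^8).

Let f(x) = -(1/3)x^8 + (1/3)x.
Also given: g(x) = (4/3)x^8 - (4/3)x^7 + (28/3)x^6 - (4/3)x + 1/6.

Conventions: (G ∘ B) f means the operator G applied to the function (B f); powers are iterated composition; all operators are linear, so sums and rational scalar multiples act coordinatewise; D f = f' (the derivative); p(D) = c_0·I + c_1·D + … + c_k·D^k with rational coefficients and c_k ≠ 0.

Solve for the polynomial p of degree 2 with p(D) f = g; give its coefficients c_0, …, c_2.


p(D) = -4·I + (1/2)·D − (1/2)·D^2, i.e. c_0 = -4, c_1 = 1/2, c_2 = -1/2

D^0 f = -(1/3)x^8 + (1/3)x
D^1 f = -(8/3)x^7 + 1/3
D^2 f = -(56/3)x^6
matching coefficients of g against c_0 f + c_1 Df + … from the top degree down determines the c_i
solution: c_0 = -4, c_1 = 1/2, c_2 = -1/2


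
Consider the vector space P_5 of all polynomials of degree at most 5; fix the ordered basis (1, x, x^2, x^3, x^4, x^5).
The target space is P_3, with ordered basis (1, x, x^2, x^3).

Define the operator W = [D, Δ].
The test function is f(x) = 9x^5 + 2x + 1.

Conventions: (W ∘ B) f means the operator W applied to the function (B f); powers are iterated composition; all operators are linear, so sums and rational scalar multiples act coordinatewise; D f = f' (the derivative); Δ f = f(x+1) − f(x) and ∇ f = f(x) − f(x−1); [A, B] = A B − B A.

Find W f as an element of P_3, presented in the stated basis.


g(x) = 0

Δ f = 45x^4 + 90x^3 + 90x^2 + 45x + 11
D Δ f = 180x^3 + 270x^2 + 180x + 45
D f = 45x^4 + 2
Δ D f = 180x^3 + 270x^2 + 180x + 45
[D, Δ] f = 0


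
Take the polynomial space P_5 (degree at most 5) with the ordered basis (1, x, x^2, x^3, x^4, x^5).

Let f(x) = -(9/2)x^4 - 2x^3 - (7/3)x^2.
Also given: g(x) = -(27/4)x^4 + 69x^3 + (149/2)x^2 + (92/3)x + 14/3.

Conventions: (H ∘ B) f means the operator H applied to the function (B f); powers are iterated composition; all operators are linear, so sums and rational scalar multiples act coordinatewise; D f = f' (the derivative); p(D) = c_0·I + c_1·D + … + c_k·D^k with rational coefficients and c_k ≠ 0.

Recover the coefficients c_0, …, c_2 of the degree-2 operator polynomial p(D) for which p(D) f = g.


p(D) = (3/2)·I − 4·D − D^2, i.e. c_0 = 3/2, c_1 = -4, c_2 = -1

D^0 f = -(9/2)x^4 - 2x^3 - (7/3)x^2
D^1 f = -18x^3 - 6x^2 - (14/3)x
D^2 f = -54x^2 - 12x - 14/3
matching coefficients of g against c_0 f + c_1 Df + … from the top degree down determines the c_i
solution: c_0 = 3/2, c_1 = -4, c_2 = -1


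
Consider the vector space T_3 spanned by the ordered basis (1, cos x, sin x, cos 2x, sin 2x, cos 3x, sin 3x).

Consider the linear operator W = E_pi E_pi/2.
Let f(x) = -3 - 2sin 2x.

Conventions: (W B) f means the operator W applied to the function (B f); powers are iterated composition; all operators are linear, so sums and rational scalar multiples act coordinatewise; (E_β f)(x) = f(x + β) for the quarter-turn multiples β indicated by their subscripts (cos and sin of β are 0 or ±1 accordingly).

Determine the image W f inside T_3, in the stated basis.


E_pi/2 f = -3 + 2sin 2x
E_pi E_pi/2 f = -3 + 2sin 2x

the result is g(x) = -3 + 2sin 2x


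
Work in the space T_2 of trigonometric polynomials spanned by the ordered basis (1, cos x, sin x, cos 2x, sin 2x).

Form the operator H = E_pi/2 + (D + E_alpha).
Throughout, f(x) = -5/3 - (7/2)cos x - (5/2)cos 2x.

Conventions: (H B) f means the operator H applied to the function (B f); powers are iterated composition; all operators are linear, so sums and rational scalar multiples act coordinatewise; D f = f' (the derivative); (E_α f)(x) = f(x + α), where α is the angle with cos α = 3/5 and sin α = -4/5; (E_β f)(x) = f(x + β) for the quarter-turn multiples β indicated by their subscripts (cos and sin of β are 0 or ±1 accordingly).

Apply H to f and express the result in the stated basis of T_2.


E_pi/2 f = -5/3 + (7/2)sin x + (5/2)cos 2x
D f = (7/2)sin x + 5sin 2x
E_alpha f = -5/3 - (21/10)cos x - (14/5)sin x + (7/10)cos 2x - (12/5)sin 2x
(D + E_alpha) f = -5/3 - (21/10)cos x + (7/10)sin x + (7/10)cos 2x + (13/5)sin 2x
(E_pi/2 + (D + E_alpha)) f = -10/3 - (21/10)cos x + (21/5)sin x + (16/5)cos 2x + (13/5)sin 2x

the image equals g(x) = -10/3 - (21/10)cos x + (21/5)sin x + (16/5)cos 2x + (13/5)sin 2x


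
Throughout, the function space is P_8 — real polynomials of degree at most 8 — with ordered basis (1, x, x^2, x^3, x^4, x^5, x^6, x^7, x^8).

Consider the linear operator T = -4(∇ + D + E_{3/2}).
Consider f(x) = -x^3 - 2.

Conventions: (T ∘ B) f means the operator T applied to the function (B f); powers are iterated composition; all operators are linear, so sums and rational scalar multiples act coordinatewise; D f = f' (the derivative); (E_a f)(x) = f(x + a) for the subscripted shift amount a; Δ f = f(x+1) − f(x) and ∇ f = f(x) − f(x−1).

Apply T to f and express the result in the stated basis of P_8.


g(x) = 4x^3 + 42x^2 + 15x + 51/2

∇ f = -3x^2 + 3x - 1
D f = -3x^2
E_{3/2} f = -x^3 - (9/2)x^2 - (27/4)x - 43/8
(∇ + D + E_{3/2}) f = -x^3 - (21/2)x^2 - (15/4)x - 51/8
(-4(∇ + D + E_{3/2})) f = 4x^3 + 42x^2 + 15x + 51/2


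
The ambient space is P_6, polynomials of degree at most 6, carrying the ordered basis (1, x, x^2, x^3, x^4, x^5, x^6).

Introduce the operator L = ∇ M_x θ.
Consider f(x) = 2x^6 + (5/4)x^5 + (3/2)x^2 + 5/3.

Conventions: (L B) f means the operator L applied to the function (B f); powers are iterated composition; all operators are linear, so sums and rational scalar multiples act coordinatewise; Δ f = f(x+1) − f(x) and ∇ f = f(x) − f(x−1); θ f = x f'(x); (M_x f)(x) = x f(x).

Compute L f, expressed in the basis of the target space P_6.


the image equals g(x) = 84x^6 - (429/2)x^5 + (1305/4)x^4 - 295x^3 + (669/4)x^2 - (111/2)x + 35/4

θ f = 12x^6 + (25/4)x^5 + 3x^2
M_x θ f = 12x^7 + (25/4)x^6 + 3x^3
∇ M_x θ f = 84x^6 - (429/2)x^5 + (1305/4)x^4 - 295x^3 + (669/4)x^2 - (111/2)x + 35/4


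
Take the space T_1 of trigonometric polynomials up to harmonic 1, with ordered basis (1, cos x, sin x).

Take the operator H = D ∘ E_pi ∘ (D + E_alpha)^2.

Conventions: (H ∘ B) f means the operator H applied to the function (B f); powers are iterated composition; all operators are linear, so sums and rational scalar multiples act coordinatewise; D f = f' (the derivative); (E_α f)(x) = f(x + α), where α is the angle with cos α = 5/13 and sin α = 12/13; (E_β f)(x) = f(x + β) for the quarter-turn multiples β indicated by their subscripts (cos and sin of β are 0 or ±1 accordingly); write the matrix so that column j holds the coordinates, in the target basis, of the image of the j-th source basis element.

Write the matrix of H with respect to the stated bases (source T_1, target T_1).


the matrix is [[0, 0, 0]; [0, 250/169, 600/169]; [0, -600/169, 250/169]] (rows listed top to bottom)

image of 1: 0
image of cos x: (250/169)cos x - (600/169)sin x
image of sin x: (600/169)cos x + (250/169)sin x
each image's coordinates form column j of the matrix


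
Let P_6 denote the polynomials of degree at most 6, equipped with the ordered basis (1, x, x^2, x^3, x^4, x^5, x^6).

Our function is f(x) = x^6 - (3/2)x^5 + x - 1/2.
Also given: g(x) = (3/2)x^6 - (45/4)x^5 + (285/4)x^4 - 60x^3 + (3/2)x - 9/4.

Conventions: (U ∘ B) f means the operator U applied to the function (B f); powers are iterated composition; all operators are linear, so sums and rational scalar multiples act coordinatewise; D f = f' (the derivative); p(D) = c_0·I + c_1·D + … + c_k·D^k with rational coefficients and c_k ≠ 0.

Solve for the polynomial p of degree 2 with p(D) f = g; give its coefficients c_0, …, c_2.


D^0 f = x^6 - (3/2)x^5 + x - 1/2
D^1 f = 6x^5 - (15/2)x^4 + 1
D^2 f = 30x^4 - 30x^3
matching coefficients of g against c_0 f + c_1 Df + … from the top degree down determines the c_i
solution: c_0 = 3/2, c_1 = -3/2, c_2 = 2

p(D) = (3/2)·I − (3/2)·D + 2·D^2, i.e. c_0 = 3/2, c_1 = -3/2, c_2 = 2


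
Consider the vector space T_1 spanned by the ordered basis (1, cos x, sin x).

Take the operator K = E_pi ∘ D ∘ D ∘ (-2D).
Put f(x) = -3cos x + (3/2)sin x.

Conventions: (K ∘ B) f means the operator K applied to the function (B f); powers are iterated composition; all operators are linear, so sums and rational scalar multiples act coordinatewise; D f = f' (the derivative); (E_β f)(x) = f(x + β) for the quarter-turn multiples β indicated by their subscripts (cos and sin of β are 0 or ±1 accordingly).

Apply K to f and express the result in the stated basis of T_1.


D f = (3/2)cos x + 3sin x
(-2D) f = -3cos x - 6sin x
D (-2D) f = -6cos x + 3sin x
D D (-2D) f = 3cos x + 6sin x
E_pi D D (-2D) f = -3cos x - 6sin x

g(x) = -3cos x - 6sin x


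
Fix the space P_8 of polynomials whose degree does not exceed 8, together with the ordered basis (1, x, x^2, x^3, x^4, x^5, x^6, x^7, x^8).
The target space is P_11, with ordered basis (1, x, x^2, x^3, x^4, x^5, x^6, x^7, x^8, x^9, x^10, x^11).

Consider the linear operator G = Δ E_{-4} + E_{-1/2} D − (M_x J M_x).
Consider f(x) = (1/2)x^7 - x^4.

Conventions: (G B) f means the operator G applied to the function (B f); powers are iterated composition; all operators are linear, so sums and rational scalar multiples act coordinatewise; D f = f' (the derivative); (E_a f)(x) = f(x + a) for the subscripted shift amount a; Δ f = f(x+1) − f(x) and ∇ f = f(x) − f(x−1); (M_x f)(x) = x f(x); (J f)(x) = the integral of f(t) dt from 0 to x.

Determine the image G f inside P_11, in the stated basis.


E_{-4} f = (1/2)x^7 - 14x^6 + 168x^5 - 1121x^4 + 4496x^3 - 10848x^2 + 14592x - 8448
Δ E_{-4} f = (7/2)x^6 - (147/2)x^5 + (1295/2)x^4 - (6133/2)x^3 + (16485/2)x^2 - (23865/2)x + 14547/2
D f = (7/2)x^6 - 4x^3
E_{-1/2} D f = (7/2)x^6 - (21/2)x^5 + (105/8)x^4 - (51/4)x^3 + (297/32)x^2 - (117/32)x + 71/128
M_x f = (1/2)x^8 - x^5
J M_x f = (1/18)x^9 - (1/6)x^6
M_x J M_x f = (1/18)x^10 - (1/6)x^7
(-(M_x J M_x)) f = -(1/18)x^10 + (1/6)x^7
(Δ E_{-4} + E_{-1/2} D − (M_x J M_x)) f = -(1/18)x^10 + (1/6)x^7 + 7x^6 - 84x^5 + (5285/8)x^4 - (12317/4)x^3 + (264057/32)x^2 - (381957/32)x + 931079/128

the result is g(x) = -(1/18)x^10 + (1/6)x^7 + 7x^6 - 84x^5 + (5285/8)x^4 - (12317/4)x^3 + (264057/32)x^2 - (381957/32)x + 931079/128


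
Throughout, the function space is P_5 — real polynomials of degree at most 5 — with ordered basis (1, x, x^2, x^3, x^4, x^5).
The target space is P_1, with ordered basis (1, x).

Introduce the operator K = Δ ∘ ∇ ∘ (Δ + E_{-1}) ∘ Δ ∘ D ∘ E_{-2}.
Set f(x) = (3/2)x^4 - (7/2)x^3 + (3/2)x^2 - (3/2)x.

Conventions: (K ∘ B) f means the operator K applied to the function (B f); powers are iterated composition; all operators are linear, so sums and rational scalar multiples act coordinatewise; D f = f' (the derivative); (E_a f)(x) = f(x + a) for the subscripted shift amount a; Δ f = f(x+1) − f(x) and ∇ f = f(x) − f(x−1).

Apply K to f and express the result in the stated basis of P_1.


E_{-2} f = (3/2)x^4 - (31/2)x^3 + (117/2)x^2 - (195/2)x + 61
D E_{-2} f = 6x^3 - (93/2)x^2 + 117x - 195/2
Δ D E_{-2} f = 18x^2 - 75x + 153/2
Δ (Δ ∘ D) E_{-2} f = 36x - 57
E_{-1} (Δ ∘ D) E_{-2} f = 18x^2 - 111x + 339/2
(Δ + E_{-1}) (Δ ∘ D) E_{-2} f = 18x^2 - 75x + 225/2
∇ (Δ + E_{-1}) (Δ ∘ D) E_{-2} f = 36x - 93
Δ ∇ (Δ + E_{-1}) (Δ ∘ D) E_{-2} f = 36

the image equals g(x) = 36


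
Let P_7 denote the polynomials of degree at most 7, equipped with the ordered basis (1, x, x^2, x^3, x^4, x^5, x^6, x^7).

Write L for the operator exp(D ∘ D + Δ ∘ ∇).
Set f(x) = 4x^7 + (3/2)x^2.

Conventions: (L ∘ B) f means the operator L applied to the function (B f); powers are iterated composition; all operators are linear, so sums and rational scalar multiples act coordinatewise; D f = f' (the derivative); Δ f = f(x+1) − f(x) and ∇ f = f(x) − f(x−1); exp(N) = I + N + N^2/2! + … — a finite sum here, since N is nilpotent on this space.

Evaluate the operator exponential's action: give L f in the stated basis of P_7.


order-1 term: 336x^5 + 280x^3 + 56x + 6
order-2 term: 6720x^3 + 3360x
order-3 term: 26880x
the series for exp(D ∘ D + Δ ∘ ∇) f terminates at order 3
exp(D ∘ D + Δ ∘ ∇) f = 4x^7 + 336x^5 + 7000x^3 + (3/2)x^2 + 30296x + 6

the result is g(x) = 4x^7 + 336x^5 + 7000x^3 + (3/2)x^2 + 30296x + 6


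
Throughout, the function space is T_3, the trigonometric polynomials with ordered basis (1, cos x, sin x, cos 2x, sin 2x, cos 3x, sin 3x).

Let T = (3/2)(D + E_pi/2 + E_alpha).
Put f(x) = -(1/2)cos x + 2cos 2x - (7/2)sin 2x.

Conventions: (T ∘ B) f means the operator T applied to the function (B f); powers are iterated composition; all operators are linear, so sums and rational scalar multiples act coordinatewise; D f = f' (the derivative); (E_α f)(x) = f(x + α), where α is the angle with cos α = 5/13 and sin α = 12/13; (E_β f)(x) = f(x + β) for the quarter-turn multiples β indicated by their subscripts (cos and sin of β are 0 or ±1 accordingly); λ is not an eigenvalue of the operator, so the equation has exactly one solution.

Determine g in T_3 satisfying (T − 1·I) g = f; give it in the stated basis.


g(x) = (11/1009)cos x - (114/1009)sin x + (481/1972)cos 2x + (1391/1972)sin 2x

write g with unknown coordinates in the stated basis and equate coefficients in (T − 1·I) g = f
solving from the highest basis element down gives g = (11/1009)cos x - (114/1009)sin x + (481/1972)cos 2x + (1391/1972)sin 2x
check: T g = -(987/2018)cos x - (114/1009)sin x + (4425/1972)cos 2x - (5511/1972)sin 2x
so T g − 1·g = -(1/2)cos x + 2cos 2x - (7/2)sin 2x = f ✓


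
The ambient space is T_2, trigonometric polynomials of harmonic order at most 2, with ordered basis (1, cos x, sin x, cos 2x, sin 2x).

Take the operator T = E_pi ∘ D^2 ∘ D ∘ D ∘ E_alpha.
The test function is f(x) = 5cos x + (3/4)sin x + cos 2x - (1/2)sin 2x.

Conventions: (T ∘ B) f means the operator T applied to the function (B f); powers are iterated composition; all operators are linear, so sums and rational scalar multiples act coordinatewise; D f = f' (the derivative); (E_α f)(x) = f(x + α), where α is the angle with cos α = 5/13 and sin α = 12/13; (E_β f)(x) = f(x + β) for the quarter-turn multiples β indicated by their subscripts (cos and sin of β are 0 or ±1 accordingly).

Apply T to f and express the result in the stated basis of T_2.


E_alpha f = (34/13)cos x - (225/52)sin x - (179/169)cos 2x - (121/338)sin 2x
D E_alpha f = -(225/52)cos x - (34/13)sin x - (121/169)cos 2x + (358/169)sin 2x
D D E_alpha f = -(34/13)cos x + (225/52)sin x + (716/169)cos 2x + (242/169)sin 2x
D (D ∘ D ∘ E_alpha) f = (225/52)cos x + (34/13)sin x + (484/169)cos 2x - (1432/169)sin 2x
D D (D ∘ D ∘ E_alpha) f = (34/13)cos x - (225/52)sin x - (2864/169)cos 2x - (968/169)sin 2x
E_pi D^2 (D ∘ D ∘ E_alpha) f = -(34/13)cos x + (225/52)sin x - (2864/169)cos 2x - (968/169)sin 2x

g(x) = -(34/13)cos x + (225/52)sin x - (2864/169)cos 2x - (968/169)sin 2x


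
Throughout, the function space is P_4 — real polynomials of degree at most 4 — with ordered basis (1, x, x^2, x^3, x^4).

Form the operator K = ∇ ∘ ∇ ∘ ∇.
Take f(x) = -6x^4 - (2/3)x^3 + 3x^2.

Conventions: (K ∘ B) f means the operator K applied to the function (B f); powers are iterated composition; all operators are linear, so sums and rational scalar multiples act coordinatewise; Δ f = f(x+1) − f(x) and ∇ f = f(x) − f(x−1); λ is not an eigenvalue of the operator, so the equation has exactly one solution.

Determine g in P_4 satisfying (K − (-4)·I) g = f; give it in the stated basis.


write g with unknown coordinates in the stated basis and equate coefficients in (K − (-4)·I) g = f
solving from the highest basis element down gives g = -(3/2)x^4 - (1/6)x^3 + (3/4)x^2 + 9x - 53/4
check: K g = -36x + 53
so K g − (-4)·g = -6x^4 - (2/3)x^3 + 3x^2 = f ✓

the result is g(x) = -(3/2)x^4 - (1/6)x^3 + (3/4)x^2 + 9x - 53/4


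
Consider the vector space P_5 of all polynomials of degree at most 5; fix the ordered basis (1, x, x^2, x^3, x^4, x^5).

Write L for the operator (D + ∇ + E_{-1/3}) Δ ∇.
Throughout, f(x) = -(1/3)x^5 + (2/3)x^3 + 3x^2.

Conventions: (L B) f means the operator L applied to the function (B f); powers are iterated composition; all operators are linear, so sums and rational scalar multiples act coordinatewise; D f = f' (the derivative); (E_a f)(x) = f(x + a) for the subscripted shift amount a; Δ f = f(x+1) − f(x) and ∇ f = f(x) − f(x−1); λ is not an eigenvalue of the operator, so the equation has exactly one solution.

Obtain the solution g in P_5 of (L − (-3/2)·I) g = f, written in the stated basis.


the result is g(x) = -(2/9)x^5 + (92/27)x^3 + (454/27)x^2 - (1624/81)x - 29024/729

write g with unknown coordinates in the stated basis and equate coefficients in (L − (-3/2)·I) g = f
solving from the highest basis element down gives g = -(2/9)x^5 + (92/27)x^3 + (454/27)x^2 - (1624/81)x - 29024/729
check: L g = -(40/9)x^3 - (200/9)x^2 + (812/27)x + 14512/243
so L g − (-3/2)·g = -(1/3)x^5 + (2/3)x^3 + 3x^2 = f ✓


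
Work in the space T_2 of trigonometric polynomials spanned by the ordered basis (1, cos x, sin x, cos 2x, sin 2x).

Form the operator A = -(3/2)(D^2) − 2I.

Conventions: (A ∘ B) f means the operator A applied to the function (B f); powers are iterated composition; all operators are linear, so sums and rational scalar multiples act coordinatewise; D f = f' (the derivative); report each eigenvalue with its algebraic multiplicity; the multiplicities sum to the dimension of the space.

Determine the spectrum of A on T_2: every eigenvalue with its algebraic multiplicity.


λ = -2 (multiplicity 1), λ = -1/2 (multiplicity 2), λ = 4 (multiplicity 2)

image of 1: -2
image of cos x: -(1/2)cos x
image of sin x: -(1/2)sin x
image of cos 2x: 4cos 2x
image of sin 2x: 4sin 2x
the matrix is diagonal; its diagonal is (-2, -1/2, -1/2, 4, 4)
for a triangular matrix the eigenvalues are the diagonal entries, with algebraic multiplicity their repetition count


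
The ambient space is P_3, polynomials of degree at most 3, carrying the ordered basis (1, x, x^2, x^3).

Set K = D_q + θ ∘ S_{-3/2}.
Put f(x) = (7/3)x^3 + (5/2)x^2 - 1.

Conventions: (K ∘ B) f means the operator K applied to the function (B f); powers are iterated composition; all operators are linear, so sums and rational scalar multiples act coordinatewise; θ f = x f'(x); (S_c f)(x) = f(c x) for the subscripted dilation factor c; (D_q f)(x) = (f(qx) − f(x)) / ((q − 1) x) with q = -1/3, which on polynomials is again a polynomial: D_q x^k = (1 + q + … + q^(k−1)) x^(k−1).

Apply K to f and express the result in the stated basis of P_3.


D_q f = (49/27)x^2 + (5/3)x
S_{-3/2} f = -(63/8)x^3 + (45/8)x^2 - 1
θ S_{-3/2} f = -(189/8)x^3 + (45/4)x^2
(D_q + θ ∘ S_{-3/2}) f = -(189/8)x^3 + (1411/108)x^2 + (5/3)x

the image equals g(x) = -(189/8)x^3 + (1411/108)x^2 + (5/3)x


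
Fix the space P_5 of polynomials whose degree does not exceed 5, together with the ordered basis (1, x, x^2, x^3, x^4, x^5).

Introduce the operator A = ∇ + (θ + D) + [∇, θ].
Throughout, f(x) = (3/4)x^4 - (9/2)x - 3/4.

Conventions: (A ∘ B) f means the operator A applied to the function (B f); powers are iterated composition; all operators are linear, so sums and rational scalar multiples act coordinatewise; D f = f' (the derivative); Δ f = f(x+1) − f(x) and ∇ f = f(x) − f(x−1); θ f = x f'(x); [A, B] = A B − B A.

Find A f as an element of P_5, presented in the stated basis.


∇ f = 3x^3 - (9/2)x^2 + 3x - 21/4
θ f = 3x^4 - (9/2)x
D f = 3x^3 - 9/2
(θ + D) f = 3x^4 + 3x^3 - (9/2)x - 9/2
θ f = 3x^4 - (9/2)x
∇ θ f = 12x^3 - 18x^2 + 12x - 15/2
∇ f = 3x^3 - (9/2)x^2 + 3x - 21/4
θ ∇ f = 9x^3 - 9x^2 + 3x
[∇, θ] f = 3x^3 - 9x^2 + 9x - 15/2
(∇ + (θ + D) + [∇, θ]) f = 3x^4 + 9x^3 - (27/2)x^2 + (15/2)x - 69/4

g(x) = 3x^4 + 9x^3 - (27/2)x^2 + (15/2)x - 69/4


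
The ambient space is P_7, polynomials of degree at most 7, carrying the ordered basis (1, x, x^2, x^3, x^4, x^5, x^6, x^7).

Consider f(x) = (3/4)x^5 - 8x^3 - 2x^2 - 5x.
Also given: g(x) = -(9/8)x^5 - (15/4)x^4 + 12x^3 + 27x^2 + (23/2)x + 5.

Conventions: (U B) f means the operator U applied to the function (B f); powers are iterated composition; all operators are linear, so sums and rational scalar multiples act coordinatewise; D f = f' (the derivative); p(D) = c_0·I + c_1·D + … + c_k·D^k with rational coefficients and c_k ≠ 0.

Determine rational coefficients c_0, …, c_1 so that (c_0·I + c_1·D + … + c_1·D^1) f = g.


D^0 f = (3/4)x^5 - 8x^3 - 2x^2 - 5x
D^1 f = (15/4)x^4 - 24x^2 - 4x - 5
matching coefficients of g against c_0 f + c_1 Df + … from the top degree down determines the c_i
solution: c_0 = -3/2, c_1 = -1

c_0 = -3/2, c_1 = -1


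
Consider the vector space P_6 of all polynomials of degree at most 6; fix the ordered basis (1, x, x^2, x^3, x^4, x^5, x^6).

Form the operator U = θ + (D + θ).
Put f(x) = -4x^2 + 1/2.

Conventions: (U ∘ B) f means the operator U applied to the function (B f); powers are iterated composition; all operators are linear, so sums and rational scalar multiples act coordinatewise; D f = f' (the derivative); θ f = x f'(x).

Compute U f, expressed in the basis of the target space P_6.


θ f = -8x^2
D f = -8x
θ f = -8x^2
(D + θ) f = -8x^2 - 8x
(θ + (D + θ)) f = -16x^2 - 8x

the image equals g(x) = -16x^2 - 8x


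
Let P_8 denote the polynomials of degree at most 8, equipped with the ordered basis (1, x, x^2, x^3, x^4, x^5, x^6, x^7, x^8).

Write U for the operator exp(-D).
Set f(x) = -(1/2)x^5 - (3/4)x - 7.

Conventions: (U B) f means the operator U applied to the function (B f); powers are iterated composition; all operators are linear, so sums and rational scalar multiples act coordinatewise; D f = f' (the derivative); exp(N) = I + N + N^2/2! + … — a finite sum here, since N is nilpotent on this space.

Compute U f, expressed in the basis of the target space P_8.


the result is g(x) = -(1/2)x^5 + (5/2)x^4 - 5x^3 + 5x^2 - (13/4)x - 23/4

order-1 term: (5/2)x^4 + 3/4
order-2 term: -5x^3
order-3 term: 5x^2
order-4 term: -(5/2)x
order-5 term: 1/2
the series for exp(-D) f terminates at order 5
exp(-D) f = -(1/2)x^5 + (5/2)x^4 - 5x^3 + 5x^2 - (13/4)x - 23/4


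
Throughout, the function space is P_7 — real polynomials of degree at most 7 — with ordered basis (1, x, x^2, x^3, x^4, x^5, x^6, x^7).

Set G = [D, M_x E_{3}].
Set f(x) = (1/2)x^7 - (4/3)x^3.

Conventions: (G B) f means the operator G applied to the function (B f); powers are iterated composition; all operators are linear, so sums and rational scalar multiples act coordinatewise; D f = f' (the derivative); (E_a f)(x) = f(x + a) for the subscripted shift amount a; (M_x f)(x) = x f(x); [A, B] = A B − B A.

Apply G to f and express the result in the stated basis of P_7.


E_{3} f = (1/2)x^7 + (21/2)x^6 + (189/2)x^5 + (945/2)x^4 + (8497/6)x^3 + (5079/2)x^2 + (5031/2)x + 2115/2
M_x E_{3} f = (1/2)x^8 + (21/2)x^7 + (189/2)x^6 + (945/2)x^5 + (8497/6)x^4 + (5079/2)x^3 + (5031/2)x^2 + (2115/2)x
D (M_x E_{3}) f = 4x^7 + (147/2)x^6 + 567x^5 + (4725/2)x^4 + (16994/3)x^3 + (15237/2)x^2 + 5031x + 2115/2
D f = (7/2)x^6 - 4x^2
E_{3} D f = (7/2)x^6 + 63x^5 + (945/2)x^4 + 1890x^3 + (8497/2)x^2 + 5079x + 5031/2
M_x E_{3} D f = (7/2)x^7 + 63x^6 + (945/2)x^5 + 1890x^4 + (8497/2)x^3 + 5079x^2 + (5031/2)x
[D, M_x E_{3}] f = (1/2)x^7 + (21/2)x^6 + (189/2)x^5 + (945/2)x^4 + (8497/6)x^3 + (5079/2)x^2 + (5031/2)x + 2115/2

the result is g(x) = (1/2)x^7 + (21/2)x^6 + (189/2)x^5 + (945/2)x^4 + (8497/6)x^3 + (5079/2)x^2 + (5031/2)x + 2115/2


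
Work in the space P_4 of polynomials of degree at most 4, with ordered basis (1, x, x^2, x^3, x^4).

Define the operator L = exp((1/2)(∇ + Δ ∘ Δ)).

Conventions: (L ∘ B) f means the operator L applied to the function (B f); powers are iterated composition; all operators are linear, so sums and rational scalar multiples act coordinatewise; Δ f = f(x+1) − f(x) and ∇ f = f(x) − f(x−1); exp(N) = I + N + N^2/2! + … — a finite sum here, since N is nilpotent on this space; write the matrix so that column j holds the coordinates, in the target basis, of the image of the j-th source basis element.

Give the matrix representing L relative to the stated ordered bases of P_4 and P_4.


the matrix is [[1, 1/2, 3/4, 35/8, 241/16]; [0, 1, 1, 9/4, 35/2]; [0, 0, 1, 3/2, 9/2]; [0, 0, 0, 1, 2]; [0, 0, 0, 0, 1]] (rows listed top to bottom)

image of 1: 1
image of x: x + 1/2
image of x^2: x^2 + x + 3/4
image of x^3: x^3 + (3/2)x^2 + (9/4)x + 35/8
image of x^4: x^4 + 2x^3 + (9/2)x^2 + (35/2)x + 241/16
each image's coordinates form column j of the matrix


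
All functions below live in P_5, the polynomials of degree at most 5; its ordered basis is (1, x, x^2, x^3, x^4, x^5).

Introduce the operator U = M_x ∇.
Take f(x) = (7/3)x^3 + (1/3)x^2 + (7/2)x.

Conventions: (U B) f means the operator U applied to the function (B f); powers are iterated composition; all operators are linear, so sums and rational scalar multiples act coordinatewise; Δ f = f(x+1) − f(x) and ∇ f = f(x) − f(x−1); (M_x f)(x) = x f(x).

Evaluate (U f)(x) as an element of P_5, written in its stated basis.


∇ f = 7x^2 - (19/3)x + 11/2
M_x ∇ f = 7x^3 - (19/3)x^2 + (11/2)x

the image equals g(x) = 7x^3 - (19/3)x^2 + (11/2)x


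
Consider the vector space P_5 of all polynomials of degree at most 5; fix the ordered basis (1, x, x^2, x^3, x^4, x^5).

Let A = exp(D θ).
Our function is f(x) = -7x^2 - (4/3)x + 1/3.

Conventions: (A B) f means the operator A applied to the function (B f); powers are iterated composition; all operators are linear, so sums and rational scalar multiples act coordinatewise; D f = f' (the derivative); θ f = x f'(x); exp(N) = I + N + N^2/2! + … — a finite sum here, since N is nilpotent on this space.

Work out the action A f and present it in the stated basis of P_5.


order-1 term: -28x - 4/3
order-2 term: -14
the series for exp(D θ) f terminates at order 2
exp(D θ) f = -7x^2 - (88/3)x - 15

g(x) = -7x^2 - (88/3)x - 15


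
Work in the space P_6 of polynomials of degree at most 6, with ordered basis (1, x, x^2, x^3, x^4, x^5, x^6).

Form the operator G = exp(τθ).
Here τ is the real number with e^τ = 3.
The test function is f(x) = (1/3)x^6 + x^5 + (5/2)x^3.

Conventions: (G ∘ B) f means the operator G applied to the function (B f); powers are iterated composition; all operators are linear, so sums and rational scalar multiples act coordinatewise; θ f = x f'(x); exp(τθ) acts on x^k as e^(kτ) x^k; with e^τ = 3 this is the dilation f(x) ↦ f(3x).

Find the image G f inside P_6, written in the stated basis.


exp(τθ) x^k = e^(kτ) x^k; with e^τ = 3 this sends x^k to 3^k x^k
x^3 ↦ 27 x^3
x^5 ↦ 243 x^5
x^6 ↦ 729 x^6
applying this coordinatewise to f: exp(τθ) f = 243x^6 + 243x^5 + (135/2)x^3

the image equals g(x) = 243x^6 + 243x^5 + (135/2)x^3


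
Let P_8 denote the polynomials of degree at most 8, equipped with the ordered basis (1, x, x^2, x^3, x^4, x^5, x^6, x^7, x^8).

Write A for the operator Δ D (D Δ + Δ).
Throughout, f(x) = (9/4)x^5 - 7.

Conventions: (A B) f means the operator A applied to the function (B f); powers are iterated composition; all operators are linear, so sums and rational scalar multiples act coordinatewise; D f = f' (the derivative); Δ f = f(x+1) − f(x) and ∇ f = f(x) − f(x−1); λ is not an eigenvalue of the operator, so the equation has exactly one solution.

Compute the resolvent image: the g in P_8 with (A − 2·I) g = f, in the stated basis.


the image equals g(x) = -(9/8)x^5 - (135/4)x^2 - 135x - 827/8

write g with unknown coordinates in the stated basis and equate coefficients in (A − 2·I) g = f
solving from the highest basis element down gives g = -(9/8)x^5 - (135/4)x^2 - 135x - 827/8
check: A g = -(135/2)x^2 - 270x - 855/4
so A g − 2·g = (9/4)x^5 - 7 = f ✓
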